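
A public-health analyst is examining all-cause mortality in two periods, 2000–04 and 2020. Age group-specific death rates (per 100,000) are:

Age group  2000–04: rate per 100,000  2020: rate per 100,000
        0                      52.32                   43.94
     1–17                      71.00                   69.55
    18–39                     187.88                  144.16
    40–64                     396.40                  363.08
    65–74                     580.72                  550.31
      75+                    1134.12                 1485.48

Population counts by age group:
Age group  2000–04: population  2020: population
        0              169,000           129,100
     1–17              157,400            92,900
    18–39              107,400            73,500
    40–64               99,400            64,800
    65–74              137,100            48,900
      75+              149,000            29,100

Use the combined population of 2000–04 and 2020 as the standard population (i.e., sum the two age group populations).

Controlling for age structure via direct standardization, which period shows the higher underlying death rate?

2020

Combined standard total = 1,257,600; weights = 0.2370, 0.1990, 0.1438, 0.1306, 0.1479, 0.1416.
2000–04: 0.2370×52.32 + 0.1990×71.00 + 0.1438×187.88 + 0.1306×396.40 + 0.1479×580.72 + 0.1416×1134.12 = 351.8169 per 100,000.
2020: 0.2370×43.94 + 0.1990×69.55 + 0.1438×144.16 + 0.1306×363.08 + 0.1479×550.31 + 0.1416×1485.48 = 384.1641 per 100,000.
The crude rates (400.58 vs 265.56) would put 2000–04 higher, but that reflects its age composition; once standardized to a common age structure, 2020 has the higher underlying rate.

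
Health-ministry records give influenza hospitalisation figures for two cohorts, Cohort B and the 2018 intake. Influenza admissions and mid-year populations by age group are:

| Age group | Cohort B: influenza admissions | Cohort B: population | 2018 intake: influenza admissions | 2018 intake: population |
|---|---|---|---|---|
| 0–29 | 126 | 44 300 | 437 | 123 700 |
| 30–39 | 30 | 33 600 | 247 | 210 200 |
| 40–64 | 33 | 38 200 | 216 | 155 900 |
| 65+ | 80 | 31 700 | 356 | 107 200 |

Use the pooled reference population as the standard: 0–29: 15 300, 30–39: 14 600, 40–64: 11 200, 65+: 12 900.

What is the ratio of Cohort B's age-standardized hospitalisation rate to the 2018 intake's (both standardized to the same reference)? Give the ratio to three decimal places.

0.762

Age-specific rates per 100 000 for Cohort B: 284.42, 89.29, 86.39, 252.37.
For the 2018 intake: 353.27, 117.51, 138.55, 332.09.
Standard total = 54 000; weights = 0.2833, 0.2704, 0.2074, 0.2389.
Cohort B: 0.2833×284.42 + 0.2704×89.29 + 0.2074×86.39 + 0.2389×252.37 = 182.9319 per 100 000.
The 2018 intake: 0.2833×353.27 + 0.2704×117.51 + 0.2074×138.55 + 0.2389×332.09 = 239.9336 per 100 000.
Ratio = 182.9319 ÷ 239.9336 = 0.76243.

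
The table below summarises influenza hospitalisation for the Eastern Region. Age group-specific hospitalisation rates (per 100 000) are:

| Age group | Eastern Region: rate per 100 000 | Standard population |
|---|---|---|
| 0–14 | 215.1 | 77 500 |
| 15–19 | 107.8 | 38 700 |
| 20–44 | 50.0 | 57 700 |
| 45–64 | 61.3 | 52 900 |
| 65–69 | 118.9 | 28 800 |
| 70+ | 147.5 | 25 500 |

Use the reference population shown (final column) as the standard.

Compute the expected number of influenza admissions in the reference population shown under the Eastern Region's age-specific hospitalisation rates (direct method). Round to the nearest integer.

Expected influenza admissions = Σ (standard pop × age-specific rate ÷ 100 000)
= 77 500×215.1/100 000 + 38 700×107.8/100 000 + 57 700×50.0/100 000 + 52 900×61.3/100 000 + 28 800×118.9/100 000 + 25 500×147.5/100 000
= 166.70 + 41.72 + 28.85 + 32.43 + 34.24 + 37.61 = 341.55.

342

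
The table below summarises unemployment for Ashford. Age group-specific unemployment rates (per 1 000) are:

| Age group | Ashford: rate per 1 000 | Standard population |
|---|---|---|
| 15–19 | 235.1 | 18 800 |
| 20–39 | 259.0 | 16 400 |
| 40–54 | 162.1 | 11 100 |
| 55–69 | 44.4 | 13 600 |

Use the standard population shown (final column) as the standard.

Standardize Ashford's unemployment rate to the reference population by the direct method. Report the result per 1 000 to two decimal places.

184.82

Standard total = 59 900; weights = 0.3139, 0.2738, 0.1853, 0.2270.
Standardized rate: 0.3139×235.1 + 0.2738×259.0 + 0.1853×162.1 + 0.2270×44.4 = 184.8185 per 1 000.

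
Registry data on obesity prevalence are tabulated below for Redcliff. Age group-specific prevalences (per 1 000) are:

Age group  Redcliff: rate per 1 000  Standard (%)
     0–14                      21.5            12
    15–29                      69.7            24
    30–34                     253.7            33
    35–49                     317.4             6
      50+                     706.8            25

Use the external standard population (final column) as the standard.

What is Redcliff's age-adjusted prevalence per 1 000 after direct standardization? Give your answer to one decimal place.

298.8

Standard weights: 0.12, 0.24, 0.33, 0.06, 0.25.
Standardized rate: 0.1200×21.5 + 0.2400×69.7 + 0.3300×253.7 + 0.0600×317.4 + 0.2500×706.8 = 298.7730 per 1 000.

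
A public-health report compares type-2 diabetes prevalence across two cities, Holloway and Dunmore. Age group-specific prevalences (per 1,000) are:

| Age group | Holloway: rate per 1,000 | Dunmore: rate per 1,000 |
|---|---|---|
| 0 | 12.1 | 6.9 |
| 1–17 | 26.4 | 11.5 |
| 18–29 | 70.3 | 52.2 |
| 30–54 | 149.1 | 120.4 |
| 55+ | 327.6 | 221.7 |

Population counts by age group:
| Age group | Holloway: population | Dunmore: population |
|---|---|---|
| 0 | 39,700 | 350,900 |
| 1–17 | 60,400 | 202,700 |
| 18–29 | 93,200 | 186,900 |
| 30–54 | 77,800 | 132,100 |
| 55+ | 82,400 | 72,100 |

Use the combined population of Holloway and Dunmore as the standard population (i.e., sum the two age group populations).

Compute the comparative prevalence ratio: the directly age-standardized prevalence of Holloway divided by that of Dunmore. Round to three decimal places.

Combined standard total = 1,298,200; weights = 0.3009, 0.2027, 0.2158, 0.1617, 0.1190.
Holloway: 0.3009×12.1 + 0.2027×26.4 + 0.2158×70.3 + 0.1617×149.1 + 0.1190×327.6 = 87.2542 per 1,000.
Dunmore: 0.3009×6.9 + 0.2027×11.5 + 0.2158×52.2 + 0.1617×120.4 + 0.1190×221.7 = 61.5210 per 1,000.
Ratio = 87.2542 ÷ 61.5210 = 1.41828.

1.418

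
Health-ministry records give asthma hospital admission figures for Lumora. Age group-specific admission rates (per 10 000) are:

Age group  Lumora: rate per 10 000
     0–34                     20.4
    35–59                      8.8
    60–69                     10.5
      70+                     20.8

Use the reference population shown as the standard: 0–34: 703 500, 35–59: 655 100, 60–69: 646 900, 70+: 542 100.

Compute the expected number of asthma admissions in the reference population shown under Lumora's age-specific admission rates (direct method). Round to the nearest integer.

Expected asthma admissions = Σ (standard pop × age-specific rate ÷ 10 000)
= 703 500×20.4/10 000 + 655 100×8.8/10 000 + 646 900×10.5/10 000 + 542 100×20.8/10 000
= 1435.14 + 576.49 + 679.25 + 1127.57 = 3818.44.

3818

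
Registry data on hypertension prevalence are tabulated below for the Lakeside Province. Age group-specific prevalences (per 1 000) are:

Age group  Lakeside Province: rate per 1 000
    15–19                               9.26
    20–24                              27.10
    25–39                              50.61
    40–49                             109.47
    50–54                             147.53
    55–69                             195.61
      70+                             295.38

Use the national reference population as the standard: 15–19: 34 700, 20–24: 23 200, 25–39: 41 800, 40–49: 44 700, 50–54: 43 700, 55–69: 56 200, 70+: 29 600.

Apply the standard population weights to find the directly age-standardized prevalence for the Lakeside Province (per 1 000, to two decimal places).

124.65

Standard total = 273 900; weights = 0.1267, 0.0847, 0.1526, 0.1632, 0.1595, 0.2052, 0.1081.
Standardized rate: 0.1267×9.26 + 0.0847×27.10 + 0.1526×50.61 + 0.1632×109.47 + 0.1595×147.53 + 0.2052×195.61 + 0.1081×295.38 = 124.6529 per 1 000.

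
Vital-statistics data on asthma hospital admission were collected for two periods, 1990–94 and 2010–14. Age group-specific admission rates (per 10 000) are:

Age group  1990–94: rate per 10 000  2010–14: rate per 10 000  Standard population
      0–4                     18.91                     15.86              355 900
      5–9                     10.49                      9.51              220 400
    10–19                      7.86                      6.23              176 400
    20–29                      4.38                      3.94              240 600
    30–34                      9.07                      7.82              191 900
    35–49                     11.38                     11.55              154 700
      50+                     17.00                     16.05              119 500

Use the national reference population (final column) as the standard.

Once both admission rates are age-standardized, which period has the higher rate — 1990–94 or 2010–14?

1990–94

Standard total = 1 459 400; weights = 0.2439, 0.1510, 0.1209, 0.1649, 0.1315, 0.1060, 0.0819.
1990–94: 0.2439×18.91 + 0.1510×10.49 + 0.1209×7.86 + 0.1649×4.38 + 0.1315×9.07 + 0.1060×11.38 + 0.0819×17.00 = 11.6588 per 10 000.
2010–14: 0.2439×15.86 + 0.1510×9.51 + 0.1209×6.23 + 0.1649×3.94 + 0.1315×7.82 + 0.1060×11.55 + 0.0819×16.05 = 10.2734 per 10 000.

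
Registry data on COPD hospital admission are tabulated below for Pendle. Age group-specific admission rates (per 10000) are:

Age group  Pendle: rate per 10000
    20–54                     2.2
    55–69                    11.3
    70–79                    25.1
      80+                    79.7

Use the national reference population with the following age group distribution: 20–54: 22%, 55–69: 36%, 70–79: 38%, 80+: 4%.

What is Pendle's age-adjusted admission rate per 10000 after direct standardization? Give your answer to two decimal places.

17.28

Standard weights: 0.22, 0.36, 0.38, 0.04.
Standardized rate: 0.2200×2.2 + 0.3600×11.3 + 0.3800×25.1 + 0.0400×79.7 = 17.2780 per 10000.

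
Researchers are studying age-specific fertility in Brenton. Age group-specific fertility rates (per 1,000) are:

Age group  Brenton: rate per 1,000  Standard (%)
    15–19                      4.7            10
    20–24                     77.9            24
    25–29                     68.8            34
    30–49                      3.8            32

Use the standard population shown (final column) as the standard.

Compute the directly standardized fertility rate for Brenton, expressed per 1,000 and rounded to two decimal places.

43.77

Standard weights: 0.10, 0.24, 0.34, 0.32.
Standardized rate: 0.1000×4.7 + 0.2400×77.9 + 0.3400×68.8 + 0.3200×3.8 = 43.7740 per 1,000.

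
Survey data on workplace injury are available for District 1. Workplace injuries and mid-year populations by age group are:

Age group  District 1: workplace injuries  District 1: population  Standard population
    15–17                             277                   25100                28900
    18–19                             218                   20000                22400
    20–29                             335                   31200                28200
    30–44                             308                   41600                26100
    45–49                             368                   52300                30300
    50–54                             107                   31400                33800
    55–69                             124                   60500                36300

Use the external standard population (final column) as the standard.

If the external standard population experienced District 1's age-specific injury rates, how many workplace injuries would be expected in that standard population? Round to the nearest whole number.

Age-specific rates per 10000 for District 1: 110.36, 109.00, 107.37, 74.04, 70.36, 34.08, 20.50.
Expected workplace injuries = Σ (standard pop × age-specific rate ÷ 10000)
= 28900×110.36/10000 + 22400×109.00/10000 + 28200×107.37/10000 + 26100×74.04/10000 + 30300×70.36/10000 + 33800×34.08/10000 + 36300×20.50/10000
= 318.94 + 244.16 + 302.79 + 193.24 + 213.20 + 115.18 + 74.40 = 1461.90.

1462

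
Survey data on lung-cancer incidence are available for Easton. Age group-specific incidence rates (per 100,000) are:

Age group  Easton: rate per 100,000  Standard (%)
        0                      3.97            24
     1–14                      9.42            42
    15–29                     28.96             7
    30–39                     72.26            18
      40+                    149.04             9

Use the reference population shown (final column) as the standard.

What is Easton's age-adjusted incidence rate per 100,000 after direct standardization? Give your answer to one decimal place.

Standard weights: 0.24, 0.42, 0.07, 0.18, 0.09.
Standardized rate: 0.2400×3.97 + 0.4200×9.42 + 0.0700×28.96 + 0.1800×72.26 + 0.0900×149.04 = 33.3568 per 100,000.

33.4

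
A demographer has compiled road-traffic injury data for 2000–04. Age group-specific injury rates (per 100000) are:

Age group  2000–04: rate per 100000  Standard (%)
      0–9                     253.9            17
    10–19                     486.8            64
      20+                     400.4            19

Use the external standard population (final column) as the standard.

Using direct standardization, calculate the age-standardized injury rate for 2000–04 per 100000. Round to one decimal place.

430.8

Standard weights: 0.17, 0.64, 0.19.
Standardized rate: 0.1700×253.9 + 0.6400×486.8 + 0.1900×400.4 = 430.7910 per 100000.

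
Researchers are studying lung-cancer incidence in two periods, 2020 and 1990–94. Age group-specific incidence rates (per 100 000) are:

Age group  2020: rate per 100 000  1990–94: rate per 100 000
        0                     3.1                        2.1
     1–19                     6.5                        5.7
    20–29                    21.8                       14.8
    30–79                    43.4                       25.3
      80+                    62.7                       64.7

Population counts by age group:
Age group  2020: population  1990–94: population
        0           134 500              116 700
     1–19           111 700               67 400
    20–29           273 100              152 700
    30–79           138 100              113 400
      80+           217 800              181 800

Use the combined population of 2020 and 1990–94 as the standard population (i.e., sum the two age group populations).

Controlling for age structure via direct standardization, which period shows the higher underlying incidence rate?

Combined standard total = 1 507 200; weights = 0.1667, 0.1188, 0.2825, 0.1669, 0.2651.
2020: 0.1667×3.1 + 0.1188×6.5 + 0.2825×21.8 + 0.1669×43.4 + 0.2651×62.7 = 31.3132 per 100 000.
1990–94: 0.1667×2.1 + 0.1188×5.7 + 0.2825×14.8 + 0.1669×25.3 + 0.2651×64.7 = 26.5839 per 100 000.

2020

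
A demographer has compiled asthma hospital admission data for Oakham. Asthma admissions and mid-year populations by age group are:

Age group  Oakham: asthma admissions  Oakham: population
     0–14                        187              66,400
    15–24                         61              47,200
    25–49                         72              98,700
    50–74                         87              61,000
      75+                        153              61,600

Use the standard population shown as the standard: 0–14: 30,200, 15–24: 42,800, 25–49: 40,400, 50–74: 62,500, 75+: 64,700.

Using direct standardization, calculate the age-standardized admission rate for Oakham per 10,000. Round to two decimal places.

Age-specific rates per 10,000 for Oakham: 28.16, 12.92, 7.29, 14.26, 24.84.
Standard total = 240,600; weights = 0.1255, 0.1779, 0.1679, 0.2598, 0.2689.
Standardized rate: 0.1255×28.16 + 0.1779×12.92 + 0.1679×7.29 + 0.2598×14.26 + 0.2689×24.84 = 17.4428 per 10,000.

17.44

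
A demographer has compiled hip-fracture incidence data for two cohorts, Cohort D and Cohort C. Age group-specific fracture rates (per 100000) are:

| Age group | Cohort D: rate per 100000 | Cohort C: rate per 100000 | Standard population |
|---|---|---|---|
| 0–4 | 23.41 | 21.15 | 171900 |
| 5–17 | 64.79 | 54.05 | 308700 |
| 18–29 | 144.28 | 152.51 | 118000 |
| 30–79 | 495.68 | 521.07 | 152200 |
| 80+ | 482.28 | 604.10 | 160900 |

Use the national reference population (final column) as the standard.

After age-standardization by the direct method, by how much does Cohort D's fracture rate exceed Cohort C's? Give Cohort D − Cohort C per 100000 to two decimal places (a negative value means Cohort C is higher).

Standard total = 911700; weights = 0.1885, 0.3386, 0.1294, 0.1669, 0.1765.
Cohort D: 0.1885×23.41 + 0.3386×64.79 + 0.1294×144.28 + 0.1669×495.68 + 0.1765×482.28 = 212.8894 per 100000.
Cohort C: 0.1885×21.15 + 0.3386×54.05 + 0.1294×152.51 + 0.1669×521.07 + 0.1765×604.10 = 235.6298 per 100000.
Difference = 212.8894 − 235.6298 = -22.7404.

-22.74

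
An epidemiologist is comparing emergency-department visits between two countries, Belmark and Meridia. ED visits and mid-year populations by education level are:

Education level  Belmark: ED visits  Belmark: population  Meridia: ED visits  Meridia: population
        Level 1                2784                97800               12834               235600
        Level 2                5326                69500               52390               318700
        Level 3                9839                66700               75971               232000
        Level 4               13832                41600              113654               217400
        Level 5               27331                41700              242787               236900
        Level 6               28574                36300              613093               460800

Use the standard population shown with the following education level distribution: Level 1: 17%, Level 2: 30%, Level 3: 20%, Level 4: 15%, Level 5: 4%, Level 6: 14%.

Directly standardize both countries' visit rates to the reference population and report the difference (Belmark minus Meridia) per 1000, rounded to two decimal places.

Education-specific rates per 1000 for Belmark: 28.466, 76.633, 147.511, 332.500, 655.420, 787.163.
For Meridia: 54.474, 164.387, 327.461, 522.787, 1024.850, 1330.497.
Standard weights: 0.17, 0.30, 0.20, 0.15, 0.04, 0.14.
Belmark: 0.1700×28.466 + 0.3000×76.633 + 0.2000×147.511 + 0.1500×332.500 + 0.0400×655.420 + 0.1400×787.163 = 243.6260 per 1000.
Meridia: 0.1700×54.474 + 0.3000×164.387 + 0.2000×327.461 + 0.1500×522.787 + 0.0400×1024.850 + 0.1400×1330.497 = 429.7504 per 1000.
Difference = 243.6260 − 429.7504 = -186.1245.

-186.12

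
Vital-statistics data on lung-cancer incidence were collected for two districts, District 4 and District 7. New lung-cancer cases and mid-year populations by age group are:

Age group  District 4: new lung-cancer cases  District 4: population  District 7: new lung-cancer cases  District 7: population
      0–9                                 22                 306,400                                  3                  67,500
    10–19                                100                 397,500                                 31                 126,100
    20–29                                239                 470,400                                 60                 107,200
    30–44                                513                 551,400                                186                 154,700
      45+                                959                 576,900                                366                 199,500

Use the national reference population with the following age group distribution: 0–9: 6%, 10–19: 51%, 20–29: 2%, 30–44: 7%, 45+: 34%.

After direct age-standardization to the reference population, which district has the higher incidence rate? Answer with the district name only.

Age-specific rates per 100,000 for District 4: 7.18, 25.16, 50.81, 93.04, 166.23.
For District 7: 4.44, 24.58, 55.97, 120.23, 183.46.
Standard weights: 0.06, 0.51, 0.02, 0.07, 0.34.
District 4: 0.0600×7.18 + 0.5100×25.16 + 0.0200×50.81 + 0.0700×93.04 + 0.3400×166.23 = 77.3090 per 100,000.
District 7: 0.0600×4.44 + 0.5100×24.58 + 0.0200×55.97 + 0.0700×120.23 + 0.3400×183.46 = 84.7160 per 100,000.

District 7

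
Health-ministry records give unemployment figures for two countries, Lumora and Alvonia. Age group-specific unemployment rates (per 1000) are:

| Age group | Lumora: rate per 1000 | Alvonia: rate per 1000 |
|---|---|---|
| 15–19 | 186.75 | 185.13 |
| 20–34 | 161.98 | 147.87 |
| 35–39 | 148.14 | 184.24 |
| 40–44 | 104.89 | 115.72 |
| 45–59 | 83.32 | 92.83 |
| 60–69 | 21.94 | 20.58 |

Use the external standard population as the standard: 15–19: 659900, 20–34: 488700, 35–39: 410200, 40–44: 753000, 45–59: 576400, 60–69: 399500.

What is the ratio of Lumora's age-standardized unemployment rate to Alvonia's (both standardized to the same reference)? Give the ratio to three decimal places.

Standard total = 3287700; weights = 0.2007, 0.1486, 0.1248, 0.2290, 0.1753, 0.1215.
Lumora: 0.2007×186.75 + 0.1486×161.98 + 0.1248×148.14 + 0.2290×104.89 + 0.1753×83.32 + 0.1215×21.94 = 121.3419 per 1000.
Alvonia: 0.2007×185.13 + 0.1486×147.87 + 0.1248×184.24 + 0.2290×115.72 + 0.1753×92.83 + 0.1215×20.58 = 127.4060 per 1000.
Ratio = 121.3419 ÷ 127.4060 = 0.95240.

0.952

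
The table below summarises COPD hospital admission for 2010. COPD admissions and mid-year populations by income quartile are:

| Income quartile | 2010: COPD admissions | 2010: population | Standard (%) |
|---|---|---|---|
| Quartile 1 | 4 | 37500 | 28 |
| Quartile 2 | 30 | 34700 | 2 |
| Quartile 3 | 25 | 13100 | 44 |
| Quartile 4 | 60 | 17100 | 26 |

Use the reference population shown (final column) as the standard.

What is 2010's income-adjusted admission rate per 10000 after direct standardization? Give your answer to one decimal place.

Income-specific rates per 10000 for 2010: 1.07, 8.65, 19.08, 35.09.
Standard weights: 0.28, 0.02, 0.44, 0.26.
Standardized rate: 0.2800×1.07 + 0.0200×8.65 + 0.4400×19.08 + 0.2600×35.09 = 17.9913 per 10000.

18.0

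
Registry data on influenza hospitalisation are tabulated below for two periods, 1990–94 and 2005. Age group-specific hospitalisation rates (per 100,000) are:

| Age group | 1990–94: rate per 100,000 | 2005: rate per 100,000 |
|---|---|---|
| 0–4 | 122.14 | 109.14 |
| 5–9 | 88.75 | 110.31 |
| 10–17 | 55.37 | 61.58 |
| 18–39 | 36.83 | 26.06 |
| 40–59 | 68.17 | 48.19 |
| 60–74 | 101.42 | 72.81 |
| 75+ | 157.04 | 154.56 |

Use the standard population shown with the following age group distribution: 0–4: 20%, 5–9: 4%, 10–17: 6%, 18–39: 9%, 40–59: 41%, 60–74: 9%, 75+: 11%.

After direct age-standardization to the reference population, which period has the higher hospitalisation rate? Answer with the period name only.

1990–94

Standard weights: 0.20, 0.04, 0.06, 0.09, 0.41, 0.09, 0.11.
1990–94: 0.2000×122.14 + 0.0400×88.75 + 0.0600×55.37 + 0.0900×36.83 + 0.4100×68.17 + 0.0900×101.42 + 0.1100×157.04 = 88.9668 per 100,000.
2005: 0.2000×109.14 + 0.0400×110.31 + 0.0600×61.58 + 0.0900×26.06 + 0.4100×48.19 + 0.0900×72.81 + 0.1100×154.56 = 75.5930 per 100,000.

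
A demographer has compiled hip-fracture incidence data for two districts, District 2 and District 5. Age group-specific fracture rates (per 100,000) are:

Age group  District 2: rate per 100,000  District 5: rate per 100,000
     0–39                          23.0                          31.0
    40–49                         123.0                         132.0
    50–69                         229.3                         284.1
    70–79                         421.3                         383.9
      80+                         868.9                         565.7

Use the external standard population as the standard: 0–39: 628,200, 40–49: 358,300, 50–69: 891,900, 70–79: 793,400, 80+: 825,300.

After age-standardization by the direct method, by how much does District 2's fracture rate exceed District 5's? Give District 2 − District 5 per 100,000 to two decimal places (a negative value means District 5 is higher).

63.70

Standard total = 3,497,100; weights = 0.1796, 0.1025, 0.2550, 0.2269, 0.2360.
District 2: 0.1796×23.0 + 0.1025×123.0 + 0.2550×229.3 + 0.2269×421.3 + 0.2360×868.9 = 375.8528 per 100,000.
District 5: 0.1796×31.0 + 0.1025×132.0 + 0.2550×284.1 + 0.2269×383.9 + 0.2360×565.7 = 312.1492 per 100,000.
Difference = 375.8528 − 312.1492 = 63.7036.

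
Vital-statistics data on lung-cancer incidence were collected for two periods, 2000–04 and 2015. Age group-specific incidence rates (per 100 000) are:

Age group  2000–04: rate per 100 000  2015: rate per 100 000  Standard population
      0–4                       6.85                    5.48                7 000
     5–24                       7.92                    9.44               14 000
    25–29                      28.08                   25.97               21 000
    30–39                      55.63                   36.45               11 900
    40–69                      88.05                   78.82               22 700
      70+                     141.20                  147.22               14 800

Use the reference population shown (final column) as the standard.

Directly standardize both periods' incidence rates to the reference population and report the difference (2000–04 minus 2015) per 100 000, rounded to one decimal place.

Standard total = 91 400; weights = 0.0766, 0.1532, 0.2298, 0.1302, 0.2484, 0.1619.
2000–04: 0.0766×6.85 + 0.1532×7.92 + 0.2298×28.08 + 0.1302×55.63 + 0.2484×88.05 + 0.1619×141.20 = 60.1641 per 100 000.
2015: 0.0766×5.48 + 0.1532×9.44 + 0.2298×25.97 + 0.1302×36.45 + 0.2484×78.82 + 0.1619×147.22 = 55.9925 per 100 000.
Difference = 60.1641 − 55.9925 = 4.1716.

4.2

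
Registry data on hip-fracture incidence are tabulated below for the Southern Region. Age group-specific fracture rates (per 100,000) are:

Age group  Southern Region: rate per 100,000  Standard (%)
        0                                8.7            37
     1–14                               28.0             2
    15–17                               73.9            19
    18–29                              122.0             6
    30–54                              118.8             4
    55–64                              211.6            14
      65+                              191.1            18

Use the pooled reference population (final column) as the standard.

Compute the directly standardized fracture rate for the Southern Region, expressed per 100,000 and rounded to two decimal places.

93.91

Standard weights: 0.37, 0.02, 0.19, 0.06, 0.04, 0.14, 0.18.
Standardized rate: 0.3700×8.7 + 0.0200×28.0 + 0.1900×73.9 + 0.0600×122.0 + 0.0400×118.8 + 0.1400×211.6 + 0.1800×191.1 = 93.9140 per 100,000.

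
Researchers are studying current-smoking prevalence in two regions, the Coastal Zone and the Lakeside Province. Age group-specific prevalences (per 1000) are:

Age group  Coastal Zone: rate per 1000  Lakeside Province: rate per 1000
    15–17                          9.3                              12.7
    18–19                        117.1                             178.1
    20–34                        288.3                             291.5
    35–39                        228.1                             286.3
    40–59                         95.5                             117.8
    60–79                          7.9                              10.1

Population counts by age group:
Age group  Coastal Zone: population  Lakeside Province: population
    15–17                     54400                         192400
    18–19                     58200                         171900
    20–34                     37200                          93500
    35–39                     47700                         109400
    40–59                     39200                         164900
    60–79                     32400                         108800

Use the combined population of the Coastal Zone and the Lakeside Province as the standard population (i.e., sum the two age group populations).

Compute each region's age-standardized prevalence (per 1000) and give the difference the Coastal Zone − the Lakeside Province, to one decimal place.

Combined standard total = 1110000; weights = 0.2223, 0.2073, 0.1177, 0.1415, 0.1839, 0.1272.
The Coastal Zone: 0.2223×9.3 + 0.2073×117.1 + 0.1177×288.3 + 0.1415×228.1 + 0.1839×95.5 + 0.1272×7.9 = 111.1372 per 1000.
The Lakeside Province: 0.2223×12.7 + 0.2073×178.1 + 0.1177×291.5 + 0.1415×286.3 + 0.1839×117.8 + 0.1272×10.1 = 137.5325 per 1000.
Difference = 111.1372 − 137.5325 = -26.3953.

-26.4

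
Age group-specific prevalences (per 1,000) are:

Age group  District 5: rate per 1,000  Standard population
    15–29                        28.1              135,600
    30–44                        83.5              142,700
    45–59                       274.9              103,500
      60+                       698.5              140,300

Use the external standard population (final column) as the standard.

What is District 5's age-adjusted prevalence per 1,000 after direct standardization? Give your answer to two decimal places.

272.32

Standard total = 522,100; weights = 0.2597, 0.2733, 0.1982, 0.2687.
Standardized rate: 0.2597×28.1 + 0.2733×83.5 + 0.1982×274.9 + 0.2687×698.5 = 272.3185 per 1,000.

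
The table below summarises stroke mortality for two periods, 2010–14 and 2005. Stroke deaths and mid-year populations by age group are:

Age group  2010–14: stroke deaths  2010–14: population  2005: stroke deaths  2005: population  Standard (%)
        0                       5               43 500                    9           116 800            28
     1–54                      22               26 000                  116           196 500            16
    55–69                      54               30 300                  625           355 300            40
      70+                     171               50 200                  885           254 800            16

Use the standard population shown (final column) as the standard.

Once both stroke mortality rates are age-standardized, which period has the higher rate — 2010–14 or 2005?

Age-specific rates per 100 000 for 2010–14: 11.49, 84.62, 178.22, 340.64.
For 2005: 7.71, 59.03, 175.91, 347.33.
Standard weights: 0.28, 0.16, 0.40, 0.16.
2010–14: 0.2800×11.49 + 0.1600×84.62 + 0.4000×178.22 + 0.1600×340.64 = 142.5460 per 100 000.
2005: 0.2800×7.71 + 0.1600×59.03 + 0.4000×175.91 + 0.1600×347.33 = 137.5389 per 100 000.
The crude rates (168.00 vs 177.06) would put 2005 higher, but that reflects its age composition; once standardized to a common age structure, 2010–14 has the higher underlying rate.

2010–14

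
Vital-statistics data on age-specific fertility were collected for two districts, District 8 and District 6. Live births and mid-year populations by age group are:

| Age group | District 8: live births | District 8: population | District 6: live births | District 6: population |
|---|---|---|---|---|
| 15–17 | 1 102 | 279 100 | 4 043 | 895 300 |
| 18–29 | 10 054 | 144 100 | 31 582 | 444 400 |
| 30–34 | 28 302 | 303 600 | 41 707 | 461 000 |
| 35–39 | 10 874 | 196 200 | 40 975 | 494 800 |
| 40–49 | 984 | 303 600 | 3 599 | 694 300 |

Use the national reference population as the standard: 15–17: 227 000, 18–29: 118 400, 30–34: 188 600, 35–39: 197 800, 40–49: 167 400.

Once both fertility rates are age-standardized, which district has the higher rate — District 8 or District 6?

Age-specific rates per 1 000 for District 8: 3.948, 69.771, 93.221, 55.423, 3.241.
For District 6: 4.516, 71.067, 90.471, 82.811, 5.184.
Standard total = 899 200; weights = 0.2524, 0.1317, 0.2097, 0.2200, 0.1862.
District 8: 0.2524×3.948 + 0.1317×69.771 + 0.2097×93.221 + 0.2200×55.423 + 0.1862×3.241 = 42.5311 per 1 000.
District 6: 0.2524×4.516 + 0.1317×71.067 + 0.2097×90.471 + 0.2200×82.811 + 0.1862×5.184 = 48.6543 per 1 000.
The crude rates (41.84 vs 40.77) would put District 8 higher, but that reflects its age composition; once standardized to a common age structure, District 6 has the higher underlying rate.

District 6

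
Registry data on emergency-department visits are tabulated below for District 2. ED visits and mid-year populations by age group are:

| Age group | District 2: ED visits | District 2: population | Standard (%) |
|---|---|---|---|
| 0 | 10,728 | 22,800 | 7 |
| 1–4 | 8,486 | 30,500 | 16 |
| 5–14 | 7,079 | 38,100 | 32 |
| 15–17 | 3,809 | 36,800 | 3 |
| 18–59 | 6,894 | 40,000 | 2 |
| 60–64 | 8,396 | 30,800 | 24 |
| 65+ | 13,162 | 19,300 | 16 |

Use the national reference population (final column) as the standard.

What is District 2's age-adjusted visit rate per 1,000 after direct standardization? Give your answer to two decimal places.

318.00

Age-specific rates per 1,000 for District 2: 470.526, 278.230, 185.801, 103.505, 172.350, 272.597, 681.969.
Standard weights: 0.07, 0.16, 0.32, 0.03, 0.02, 0.24, 0.16.
Standardized rate: 0.0700×470.526 + 0.1600×278.230 + 0.3200×185.801 + 0.0300×103.505 + 0.0200×172.350 + 0.2400×272.597 + 0.1600×681.969 = 318.0003 per 1,000.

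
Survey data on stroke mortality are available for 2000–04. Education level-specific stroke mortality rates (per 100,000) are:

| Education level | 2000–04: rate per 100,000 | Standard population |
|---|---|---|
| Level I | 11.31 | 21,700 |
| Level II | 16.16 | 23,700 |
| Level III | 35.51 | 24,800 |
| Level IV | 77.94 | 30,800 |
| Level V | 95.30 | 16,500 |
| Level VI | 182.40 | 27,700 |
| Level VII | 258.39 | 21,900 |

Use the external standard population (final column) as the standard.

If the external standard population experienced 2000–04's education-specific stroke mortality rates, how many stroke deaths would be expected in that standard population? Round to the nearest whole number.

162

Expected stroke deaths = Σ (standard pop × education-specific rate ÷ 100,000)
= 21,700×11.31/100,000 + 23,700×16.16/100,000 + 24,800×35.51/100,000 + 30,800×77.94/100,000 + 16,500×95.30/100,000 + 27,700×182.40/100,000 + 21,900×258.39/100,000
= 2.45 + 3.83 + 8.81 + 24.01 + 15.72 + 50.52 + 56.59 = 161.93.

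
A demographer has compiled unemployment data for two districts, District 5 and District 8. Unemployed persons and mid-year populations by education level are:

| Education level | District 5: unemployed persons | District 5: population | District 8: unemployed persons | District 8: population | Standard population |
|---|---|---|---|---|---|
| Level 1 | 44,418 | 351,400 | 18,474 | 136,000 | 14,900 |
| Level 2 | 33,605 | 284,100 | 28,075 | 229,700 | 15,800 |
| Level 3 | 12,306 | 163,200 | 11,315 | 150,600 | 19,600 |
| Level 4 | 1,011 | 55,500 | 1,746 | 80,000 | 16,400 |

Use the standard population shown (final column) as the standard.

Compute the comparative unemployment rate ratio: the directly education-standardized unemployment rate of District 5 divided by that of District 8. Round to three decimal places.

0.956

Education-specific rates per 1,000 for District 5: 126.403, 118.286, 75.404, 18.216.
For District 8: 135.838, 122.225, 75.133, 21.825.
Standard total = 66,700; weights = 0.2234, 0.2369, 0.2939, 0.2459.
District 5: 0.2234×126.403 + 0.2369×118.286 + 0.2939×75.404 + 0.2459×18.216 = 82.8934 per 1,000.
District 8: 0.2234×135.838 + 0.2369×122.225 + 0.2939×75.133 + 0.2459×21.825 = 86.7417 per 1,000.
Ratio = 82.8934 ÷ 86.7417 = 0.95564.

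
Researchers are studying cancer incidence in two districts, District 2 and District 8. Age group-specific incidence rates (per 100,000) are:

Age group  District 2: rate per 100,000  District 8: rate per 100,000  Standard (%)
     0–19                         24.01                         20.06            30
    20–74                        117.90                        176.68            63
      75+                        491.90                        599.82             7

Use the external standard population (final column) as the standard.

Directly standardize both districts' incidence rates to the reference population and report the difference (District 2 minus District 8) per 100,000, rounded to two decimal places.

Standard weights: 0.30, 0.63, 0.07.
District 2: 0.3000×24.01 + 0.6300×117.90 + 0.0700×491.90 = 115.9130 per 100,000.
District 8: 0.3000×20.06 + 0.6300×176.68 + 0.0700×599.82 = 159.3138 per 100,000.
Difference = 115.9130 − 159.3138 = -43.4008.

-43.40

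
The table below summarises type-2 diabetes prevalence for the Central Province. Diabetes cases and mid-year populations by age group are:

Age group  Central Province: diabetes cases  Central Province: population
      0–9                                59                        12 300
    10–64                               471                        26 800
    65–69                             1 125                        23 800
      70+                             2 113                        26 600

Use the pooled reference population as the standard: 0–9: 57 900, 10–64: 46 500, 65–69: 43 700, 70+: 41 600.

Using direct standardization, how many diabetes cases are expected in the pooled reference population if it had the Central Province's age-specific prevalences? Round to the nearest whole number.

Age-specific rates per 1 000 for the Central Province: 4.797, 17.575, 47.269, 79.436.
Expected diabetes cases = Σ (standard pop × age-specific rate ÷ 1 000)
= 57 900×4.797/1 000 + 46 500×17.575/1 000 + 43 700×47.269/1 000 + 41 600×79.436/1 000
= 277.73 + 817.22 + 2065.65 + 3304.54 = 6465.14.

6465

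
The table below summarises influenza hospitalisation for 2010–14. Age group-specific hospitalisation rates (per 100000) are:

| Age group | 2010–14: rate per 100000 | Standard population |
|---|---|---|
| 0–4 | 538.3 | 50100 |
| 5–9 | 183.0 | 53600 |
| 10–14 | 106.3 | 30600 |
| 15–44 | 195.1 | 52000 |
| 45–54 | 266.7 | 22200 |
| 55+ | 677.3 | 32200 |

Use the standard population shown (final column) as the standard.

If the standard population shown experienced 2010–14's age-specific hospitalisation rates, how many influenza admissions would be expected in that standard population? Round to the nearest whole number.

779

Expected influenza admissions = Σ (standard pop × age-specific rate ÷ 100000)
= 50100×538.3/100000 + 53600×183.0/100000 + 30600×106.3/100000 + 52000×195.1/100000 + 22200×266.7/100000 + 32200×677.3/100000
= 269.69 + 98.09 + 32.53 + 101.45 + 59.21 + 218.09 = 779.05.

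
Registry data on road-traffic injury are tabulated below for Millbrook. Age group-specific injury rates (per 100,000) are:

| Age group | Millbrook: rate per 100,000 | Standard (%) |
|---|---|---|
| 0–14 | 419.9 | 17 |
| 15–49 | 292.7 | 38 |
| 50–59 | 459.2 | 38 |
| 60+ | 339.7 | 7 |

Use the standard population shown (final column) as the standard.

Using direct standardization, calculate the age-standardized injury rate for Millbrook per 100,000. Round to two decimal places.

380.88

Standard weights: 0.17, 0.38, 0.38, 0.07.
Standardized rate: 0.1700×419.9 + 0.3800×292.7 + 0.3800×459.2 + 0.0700×339.7 = 380.8840 per 100,000.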